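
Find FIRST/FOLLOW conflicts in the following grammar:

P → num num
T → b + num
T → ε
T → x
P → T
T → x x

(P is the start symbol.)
No FIRST/FOLLOW conflicts.

A FIRST/FOLLOW conflict occurs when a non-terminal N has a nullable alternative N → β (β ⇒* ε) and another alternative N → α with FIRST(α) ∩ FOLLOW(N) ≠ ∅: on such a lookahead the parser cannot decide between expanding α and letting N vanish via β.

Nullable non-terminals: P, T.
FIRST sets used below: FIRST(T) = { 'b', 'x', ε }

P: nullable alternative(s) P → T; FOLLOW(P) = { $ }
  P → num num: FIRST \ {ε} = { 'num' } — disjoint from FOLLOW(P)
  P → T: FIRST \ {ε} = { 'b', 'x' } — this is the only nullable alternative, skip

T: nullable alternative(s) T → ε; FOLLOW(T) = { $ }
  T → b + num: FIRST \ {ε} = { 'b' } — disjoint from FOLLOW(T)
  T → ε: FIRST \ {ε} = { } — this is the only nullable alternative, skip
  T → x: FIRST \ {ε} = { 'x' } — disjoint from FOLLOW(T)
  T → x x: FIRST \ {ε} = { 'x' } — disjoint from FOLLOW(T)

No FIRST/FOLLOW conflicts found.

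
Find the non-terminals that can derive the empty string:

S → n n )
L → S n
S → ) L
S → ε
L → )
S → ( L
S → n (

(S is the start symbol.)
ε-productions: S → ε
So S is immediately nullable.
No further non-terminal can be added: every production for the remaining non-terminals contains a terminal or a non-nullable non-terminal.
Nullable = { 'S' }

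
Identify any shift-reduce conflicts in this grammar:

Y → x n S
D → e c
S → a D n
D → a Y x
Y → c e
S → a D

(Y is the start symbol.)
A shift-reduce conflict occurs when an LR(0) state has both:
  - a complete (reduce) item [A → α .] (dot at the end), and
  - a shift item [B → β . c γ] (dot before a terminal).

Augment with Y' → Y and build the canonical LR(0) collection (I0 = CLOSURE({[Y' → . Y]}), then GOTO on every symbol after a dot until no new states appear). It has 15 states:
  I0: { [Y → . c e], [Y → . x n S], [Y' → . Y] }  — shift
  I1: { [Y' → Y .] }  — accept
  I2: { [Y → c . e] }  — shift
  I3: { [Y → x . n S] }  — shift
  I4: { [S → . a D n], [S → . a D], [Y → x n . S] }  — shift
  I5: { [Y → x n S .] }  — reduce
  I6: { [D → . a Y x], [D → . e c], [S → a . D n], [S → a . D] }  — shift
  I7: { [S → a D . n], [S → a D .] }  — shift, reduce
  I8: { [D → a . Y x], [Y → . c e], [Y → . x n S] }  — shift
  I9: { [D → e . c] }  — shift
  I10: { [D → e c .] }  — reduce
  I11: { [D → a Y . x] }  — shift
  I12: { [D → a Y x .] }  — reduce
  I13: { [S → a D n .] }  — reduce
  I14: { [Y → c e .] }  — reduce

I7 contains reduce item [S → a D .] and shift item [S → a D . n] — shift-reduce conflict.

Answer: Yes — I7: [S → a D .] vs [S → a D . n]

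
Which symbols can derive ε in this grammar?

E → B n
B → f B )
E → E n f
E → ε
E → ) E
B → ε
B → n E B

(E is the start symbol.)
ε-productions: E → ε, B → ε
So E, B are immediately nullable.
Every non-terminal is now nullable.
Nullable = { 'B', 'E' }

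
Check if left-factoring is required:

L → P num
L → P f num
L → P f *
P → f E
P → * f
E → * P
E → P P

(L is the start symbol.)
Yes, L has productions with common prefix 'P'

Left-factoring is needed when two productions for the same non-terminal
share a common prefix on the right-hand side.

Productions for L:
  L → P num
  L → P f num
  L → P f *
Productions for P:
  P → f E
  P → * f
Productions for E:
  E → * P
  E → P P

Found common prefix 'P' in productions for L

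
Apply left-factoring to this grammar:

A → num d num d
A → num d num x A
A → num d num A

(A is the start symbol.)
A → num d num A'
A' → d
A' → x A
A' → A

Left-factoring transforms A → αβ₁ | αβ₂ into A → αA' and A' → β₁ | β₂
(α is the longest common prefix among the alternatives). Repeat until
no nonterminal has two alternatives with a common prefix.

Round 1: A has alternatives sharing prefix 'num d num'. Introduce A': A → num d num A'
  Add: A' → d
  Add: A' → x A
  Add: A' → A

No remaining common prefixes — done.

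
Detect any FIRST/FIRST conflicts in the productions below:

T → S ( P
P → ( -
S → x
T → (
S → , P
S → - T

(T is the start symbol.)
A FIRST/FIRST conflict occurs when two productions N → α and N → β for the same non-terminal have FIRST(α) ∩ FIRST(β) ≠ ∅ (with ε ∈ FIRST of a nullable right-hand side, so two nullable alternatives also conflict).

FIRST sets of the non-terminals at (or reachable through a nullable prefix from) the front of some alternative:
  FIRST(S) = { ',', '-', 'x' }

Productions for T:
  T → S ( P: FIRST = { ',', '-', 'x' }
  T → (: FIRST = { '(' }
Productions for S:
  S → x: FIRST = { 'x' }
  S → , P: FIRST = { ',' }
  S → - T: FIRST = { '-' }
P has only one production, so no FIRST/FIRST conflict is possible there.

All alternatives of each non-terminal have pairwise disjoint FIRST sets.

Answer: No FIRST/FIRST conflicts.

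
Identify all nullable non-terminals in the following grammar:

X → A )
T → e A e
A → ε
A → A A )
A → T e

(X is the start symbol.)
ε-productions: A → ε
So A is immediately nullable.
No further non-terminal can be added: every production for the remaining non-terminals contains a terminal or a non-nullable non-terminal.
Nullable = { 'A' }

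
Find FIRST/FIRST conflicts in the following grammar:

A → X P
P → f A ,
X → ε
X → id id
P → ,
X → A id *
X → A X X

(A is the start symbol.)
Yes. X → id id / X → A id '*' on { 'id' }; X → id id / X → A X X on { 'id' }; X → A id '*' / X → A X X on { ',', 'f', 'id' }

A FIRST/FIRST conflict occurs when two productions N → α and N → β for the same non-terminal have FIRST(α) ∩ FIRST(β) ≠ ∅ (with ε ∈ FIRST of a nullable right-hand side, so two nullable alternatives also conflict).

FIRST sets of the non-terminals at (or reachable through a nullable prefix from) the front of some alternative:
  FIRST(A) = { ',', 'f', 'id' }

Productions for P:
  P → f A ,: FIRST = { 'f' }
  P → ,: FIRST = { ',' }
Productions for X:
  X → ε: FIRST = { ε }
  X → id id: FIRST = { 'id' }
  X → A id *: FIRST = { ',', 'f', 'id' }
  X → A X X: FIRST = { ',', 'f', 'id' }
A has only one production, so no FIRST/FIRST conflict is possible there.

Conflict for X: X → id id and X → A id *
  Overlap: { 'id' }
Conflict for X: X → id id and X → A X X
  Overlap: { 'id' }
Conflict for X: X → A id * and X → A X X
  Overlap: { ',', 'f', 'id' }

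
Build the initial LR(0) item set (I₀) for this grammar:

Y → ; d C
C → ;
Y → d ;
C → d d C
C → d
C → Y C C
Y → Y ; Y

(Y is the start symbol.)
{ [Y → . ; d C], [Y → . Y ; Y], [Y → . d ;], [Y' → . Y] }

First, augment the grammar with Y' → Y
I₀ = CLOSURE({ [Y' → . Y] }):
  [Y' → . Y] has the dot before Y: add [Y → . ; d C], [Y → . d ;], [Y → . Y ; Y]
No further items can be added.

I₀ = { [Y → . ; d C], [Y → . Y ; Y], [Y → . d ;], [Y' → . Y] }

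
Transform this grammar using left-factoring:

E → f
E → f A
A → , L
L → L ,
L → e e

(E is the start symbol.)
E → f E'
E' → ε
E' → A
A → , L
L → L ,
L → e e

Left-factoring transforms A → αβ₁ | αβ₂ into A → αA' and A' → β₁ | β₂
(α is the longest common prefix among the alternatives). Repeat until
no nonterminal has two alternatives with a common prefix.

Round 1: E has alternatives sharing prefix 'f'. Introduce E': E → f E'
  Add: E' → ε
  Add: E' → A

No remaining common prefixes — done.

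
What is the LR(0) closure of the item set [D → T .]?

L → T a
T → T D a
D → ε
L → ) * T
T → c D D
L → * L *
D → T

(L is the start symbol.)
{ [D → T .] }

Start with: [D → T .]
The dot is at the end, so nothing is added.

CLOSURE = { [D → T .] }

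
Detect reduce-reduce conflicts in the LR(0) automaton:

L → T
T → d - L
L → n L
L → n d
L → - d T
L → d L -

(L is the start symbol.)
Augment with L' → L and build the canonical LR(0) collection (I0 = CLOSURE({[L' → . L]}), then GOTO on every symbol after a dot until no new states appear). It has 18 states:
  I0: { [L → . - d T], [L → . T], [L → . d L -], [L → . n L], [L → . n d], [L' → . L], [T → . d - L] }  — shift
  I1: { [L → - . d T] }  — shift
  I2: { [L' → L .] }  — accept
  I3: { [L → T .] }  — reduce
  I4: { [L → . - d T], [L → . T], [L → . d L -], [L → . n L], [L → . n d], [L → d . L -], [T → . d - L], [T → d . - L] }  — shift
  I5: { [L → . - d T], [L → . T], [L → . d L -], [L → . n L], [L → . n d], [L → n . L], [L → n . d], [T → . d - L] }  — shift
  I6: { [L → n L .] }  — reduce
  I7: { [L → . - d T], [L → . T], [L → . d L -], [L → . n L], [L → . n d], [L → d . L -], [L → n d .], [T → . d - L], [T → d . - L] }  — shift, reduce
  I8: { [L → - . d T], [L → . - d T], [L → . T], [L → . d L -], [L → . n L], [L → . n d], [T → . d - L], [T → d - . L] }  — shift
  I9: { [L → d L . -] }  — shift
  I10: { [L → d L - .] }  — reduce
  I11: { [T → d - L .] }  — reduce
  I12: { [L → - d . T], [L → . - d T], [L → . T], [L → . d L -], [L → . n L], [L → . n d], [L → d . L -], [T → . d - L], [T → d . - L] }  — shift
  I13: { [L → - d T .], [L → T .] }  — 2 reduces
  I14: { [L → - d . T], [T → . d - L] }  — shift
  I15: { [L → - d T .] }  — reduce
  I16: { [T → d . - L] }  — shift
  I17: { [L → . - d T], [L → . T], [L → . d L -], [L → . n L], [L → . n d], [T → . d - L], [T → d - . L] }  — shift

I13 contains complete items [L → - d T .], [L → T .] — reduce-reduce conflict.

Answer: Yes — I13: [L → - d T .] vs [L → T .]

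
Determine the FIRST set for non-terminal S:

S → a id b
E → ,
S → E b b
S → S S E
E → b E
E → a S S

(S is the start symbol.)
To compute FIRST(S), examine every production with S on the left-hand side, reading each right-hand side left to right until a non-nullable symbol is reached.

FIRST sets of the other non-terminals involved (by the same procedure, iterated to a fixed point):
  FIRST(E) = { ',', 'a', 'b' }

From S → a id b:
  - a is a terminal: add 'a' and stop
From S → E b b:
  - E is a non-terminal: add FIRST(E) \ {ε} = { ',', 'a', 'b' }
    E is not nullable, so stop
From S → S S E:
  - S is the symbol being defined: contributes nothing new
    S is not nullable, so stop

Collecting: FIRST(S) = { ',', 'a', 'b' }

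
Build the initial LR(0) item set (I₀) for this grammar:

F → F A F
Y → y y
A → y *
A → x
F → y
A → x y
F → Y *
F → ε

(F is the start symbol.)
{ [F → . F A F], [F → . Y *], [F → . y], [F → .], [F' → . F], [Y → . y y] }

First, augment the grammar with F' → F
I₀ = CLOSURE({ [F' → . F] }):
  [F' → . F] has the dot before F: add [F → . F A F], [F → . y], [F → . Y *], [F → .]
  [F → . Y *] has the dot before Y: add [Y → . y y]
No further items can be added.

I₀ = { [F → . F A F], [F → . Y *], [F → . y], [F → .], [F' → . F], [Y → . y y] }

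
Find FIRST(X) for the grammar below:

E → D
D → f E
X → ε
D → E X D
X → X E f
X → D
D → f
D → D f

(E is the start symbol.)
{ 'f', ε }

To compute FIRST(X), examine every production with X on the left-hand side, reading each right-hand side left to right until a non-nullable symbol is reached.

FIRST sets of the other non-terminals involved (by the same procedure, iterated to a fixed point):
  FIRST(E) = { 'f' }
  FIRST(D) = { 'f' }

From X → ε:
  - ε-production, so ε ∈ FIRST(X)
From X → X E f:
  - X is the symbol being defined: contributes nothing new
    X is nullable, so continue to the next symbol
  - E is a non-terminal: add FIRST(E) \ {ε} = { 'f' }
    E is not nullable, so stop
From X → D:
  - D is a non-terminal: add FIRST(D) \ {ε} = { 'f' }
    D is not nullable, so stop

Collecting: FIRST(X) = { 'f', ε }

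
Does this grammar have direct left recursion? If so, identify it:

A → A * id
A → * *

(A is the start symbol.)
Direct left recursion occurs when N → N α for some non-terminal N (the right-hand side begins with the left-hand side itself).

A → A * id: LEFT RECURSIVE (starts with A)
A → * *: starts with '*'

The grammar has direct left recursion on: A.

Answer: Yes, A is left-recursive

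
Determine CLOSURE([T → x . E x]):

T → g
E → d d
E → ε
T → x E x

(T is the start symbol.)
{ [E → . d d], [E → .], [T → x . E x] }

Start with: [T → x . E x]
  [T → x . E x] has the dot before E: add [E → . d d], [E → .]
No further items can be added.

CLOSURE = { [E → . d d], [E → .], [T → x . E x] }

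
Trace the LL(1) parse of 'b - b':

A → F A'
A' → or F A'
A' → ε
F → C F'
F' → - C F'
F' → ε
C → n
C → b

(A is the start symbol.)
LL(1) parsing maintains a stack (initially the start symbol over $) and the input. At each step: if the stack top is a terminal, match it against the current input token; if it is a non-terminal N, replace it with the RHS of M[N, lookahead] (the unique production whose predict set contains the lookahead).

Stack is shown with the top on the left.

Stack        Input    Action
----------------------------
A $          b - b $  output A → F A'
F A' $       b - b $  output F → C F'
C F' A' $    b - b $  output C → b
b F' A' $    b - b $  match 'b'
F' A' $      - b $    output F' → - C F'
- C F' A' $  - b $    match '-'
C F' A' $    b $      output C → b
b F' A' $    b $      match 'b'
F' A' $      $        output F' → ε
A' $         $        output A' → ε
$            $        accept

The string is accepted.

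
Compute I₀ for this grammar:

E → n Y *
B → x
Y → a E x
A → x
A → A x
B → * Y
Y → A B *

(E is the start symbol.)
First, augment the grammar with E' → E
I₀ = CLOSURE({ [E' → . E] }):
  [E' → . E] has the dot before E: add [E → . n Y *]
No further items can be added.

I₀ = { [E → . n Y *], [E' → . E] }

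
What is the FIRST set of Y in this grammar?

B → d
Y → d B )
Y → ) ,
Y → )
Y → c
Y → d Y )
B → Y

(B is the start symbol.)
{ ')', 'c', 'd' }

From Y → d B ):
  - d is a terminal: add 'd' and stop
From Y → ) ,:
  - ')' is a terminal: add ')' and stop
From Y → ):
  - ')' is a terminal: add ')' and stop
From Y → c:
  - c is a terminal: add 'c' and stop
From Y → d Y ):
  - d is a terminal: add 'd' and stop

Collecting: FIRST(Y) = { ')', 'c', 'd' }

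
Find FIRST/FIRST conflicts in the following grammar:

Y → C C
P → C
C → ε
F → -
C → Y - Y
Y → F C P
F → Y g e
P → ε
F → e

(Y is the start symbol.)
Yes. Y → C C / Y → F C P on { '-', 'e', 'g' }; P → C / P → ε on { ε }; F → '-' / F → Y g e on { '-' }; F → Y g e / F → e on { 'e' }

A FIRST/FIRST conflict occurs when two productions N → α and N → β for the same non-terminal have FIRST(α) ∩ FIRST(β) ≠ ∅ (with ε ∈ FIRST of a nullable right-hand side, so two nullable alternatives also conflict).

FIRST sets of the non-terminals at (or reachable through a nullable prefix from) the front of some alternative:
  FIRST(C) = { '-', 'e', 'g', ε }
  FIRST(F) = { '-', 'e', 'g' }
  FIRST(Y) = { '-', 'e', 'g', ε }

Productions for Y:
  Y → C C: FIRST = { '-', 'e', 'g', ε }
  Y → F C P: FIRST = { '-', 'e', 'g' }
Productions for P:
  P → C: FIRST = { '-', 'e', 'g', ε }
  P → ε: FIRST = { ε }
Productions for C:
  C → ε: FIRST = { ε }
  C → Y - Y: FIRST = { '-', 'e', 'g' }
Productions for F:
  F → -: FIRST = { '-' }
  F → Y g e: FIRST = { '-', 'e', 'g' }
  F → e: FIRST = { 'e' }

Conflict for Y: Y → C C and Y → F C P
  Overlap: { '-', 'e', 'g' }
Conflict for P: P → C and P → ε
  Overlap: { ε }
Conflict for F: F → - and F → Y g e
  Overlap: { '-' }
Conflict for F: F → Y g e and F → e
  Overlap: { 'e' }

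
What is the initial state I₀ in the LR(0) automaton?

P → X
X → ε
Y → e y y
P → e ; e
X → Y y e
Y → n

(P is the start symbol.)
{ [P → . X], [P → . e ; e], [P' → . P], [X → . Y y e], [X → .], [Y → . e y y], [Y → . n] }

First, augment the grammar with P' → P
I₀ = CLOSURE({ [P' → . P] }):
  [P' → . P] has the dot before P: add [P → . X], [P → . e ; e]
  [P → . X] has the dot before X: add [X → .], [X → . Y y e]
  [X → . Y y e] has the dot before Y: add [Y → . e y y], [Y → . n]
No further items can be added.

I₀ = { [P → . X], [P → . e ; e], [P' → . P], [X → . Y y e], [X → .], [Y → . e y y], [Y → . n] }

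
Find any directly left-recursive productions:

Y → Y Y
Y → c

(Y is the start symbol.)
Y → Y Y: LEFT RECURSIVE (starts with Y)
Y → c: starts with c

The grammar has direct left recursion on: Y.

Answer: Yes, Y is left-recursive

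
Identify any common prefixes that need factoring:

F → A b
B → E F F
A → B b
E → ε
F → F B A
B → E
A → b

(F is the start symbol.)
Yes, B has productions with common prefix 'E'

Left-factoring is needed when two productions for the same non-terminal
share a common prefix on the right-hand side.

Productions for F:
  F → A b
  F → F B A
Productions for B:
  B → E F F
  B → E
Productions for A:
  A → B b
  A → b

Found common prefix 'E' in productions for B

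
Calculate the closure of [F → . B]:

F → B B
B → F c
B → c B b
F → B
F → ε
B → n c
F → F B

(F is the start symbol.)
{ [B → . F c], [B → . c B b], [B → . n c], [F → . B B], [F → . B], [F → . F B], [F → .] }

To compute CLOSURE, for each item [A → α.Bβ] where B is a non-terminal, add [B → .γ] for all productions B → γ; repeat for the newly added items until nothing changes.

Start with: [F → . B]
  [F → . B] has the dot before B: add [B → . F c], [B → . c B b], [B → . n c]
  [B → . F c] has the dot before F: add [F → . B B], [F → .], [F → . F B]
No further items can be added.

CLOSURE = { [B → . F c], [B → . c B b], [B → . n c], [F → . B B], [F → . B], [F → . F B], [F → .] }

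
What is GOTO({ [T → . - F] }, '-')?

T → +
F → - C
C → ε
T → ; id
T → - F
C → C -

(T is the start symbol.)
GOTO(I, '-') = CLOSURE({ [A → αX.β] : [A → α.Xβ] ∈ I, X = '-' })

Items with dot before '-', with the dot advanced:
  [T → . - F] → [T → - . F]
Closure of the advanced items:
  [T → - . F] has the dot before F: add [F → . - C]

GOTO = { [F → . - C], [T → - . F] }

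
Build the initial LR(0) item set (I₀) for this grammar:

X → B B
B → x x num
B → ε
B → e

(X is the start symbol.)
First, augment the grammar with X' → X
I₀ = CLOSURE({ [X' → . X] }):
  [X' → . X] has the dot before X: add [X → . B B]
  [X → . B B] has the dot before B: add [B → . x x num], [B → .], [B → . e]
No further items can be added.

I₀ = { [B → . e], [B → . x x num], [B → .], [X → . B B], [X' → . X] }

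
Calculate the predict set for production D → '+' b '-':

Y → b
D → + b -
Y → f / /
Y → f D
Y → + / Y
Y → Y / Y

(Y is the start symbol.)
PREDICT(D → '+' b '-') = (FIRST(RHS) \ {ε}) ∪ (FOLLOW(D) if ε ∈ FIRST(RHS), i.e. RHS ⇒* ε)
FIRST('+' b '-') = { '+' }
ε ∉ FIRST('+' b '-'), so FOLLOW(D) is not added.
PREDICT(D → '+' b '-') = { '+' }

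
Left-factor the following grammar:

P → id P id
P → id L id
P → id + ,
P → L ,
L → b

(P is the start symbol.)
P → id P'
P' → P id
P' → L id
P' → + ,
P → L ,
L → b

Left-factoring transforms A → αβ₁ | αβ₂ into A → αA' and A' → β₁ | β₂
(α is the longest common prefix among the alternatives). Repeat until
no nonterminal has two alternatives with a common prefix.

Round 1: P has alternatives sharing prefix 'id'. Introduce P': P → id P'
  Add: P' → P id
  Add: P' → L id
  Add: P' → + ,

No remaining common prefixes — done.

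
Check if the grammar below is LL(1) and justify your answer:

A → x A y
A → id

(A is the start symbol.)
Yes, the grammar is LL(1).

A grammar is LL(1) if for each non-terminal N with multiple productions, the predict sets of those productions are pairwise disjoint, where PREDICT(N → α) = (FIRST(α) \ {ε}) ∪ (FOLLOW(N) if α ⇒* ε).

For A:
  PREDICT(A → x A y) = { 'x' }
  PREDICT(A → id) = { 'id' }

All predict sets are disjoint. The grammar IS LL(1).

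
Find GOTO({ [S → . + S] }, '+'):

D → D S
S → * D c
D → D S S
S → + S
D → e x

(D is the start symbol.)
GOTO(I, '+') = CLOSURE({ [A → αX.β] : [A → α.Xβ] ∈ I, X = '+' })

Items with dot before '+', with the dot advanced:
  [S → . + S] → [S → + . S]
Closure of the advanced items:
  [S → + . S] has the dot before S: add [S → . * D c], [S → . + S]

GOTO = { [S → + . S], [S → . * D c], [S → . + S] }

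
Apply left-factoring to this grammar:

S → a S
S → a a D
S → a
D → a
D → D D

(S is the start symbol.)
Left-factoring transforms A → αβ₁ | αβ₂ into A → αA' and A' → β₁ | β₂
(α is the longest common prefix among the alternatives). Repeat until
no nonterminal has two alternatives with a common prefix.

Round 1: S has alternatives sharing prefix 'a'. Introduce S': S → a S'
  Add: S' → S
  Add: S' → a D
  Add: S' → ε

No remaining common prefixes — done.

Resulting grammar:
S → a S'
S' → S
S' → a D
S' → ε
D → a
D → D D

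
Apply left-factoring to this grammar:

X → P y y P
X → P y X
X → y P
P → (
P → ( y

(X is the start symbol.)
X → P y X'
X' → y P
X' → X
X → y P
P → ( P'
P' → ε
P' → y

Left-factoring transforms A → αβ₁ | αβ₂ into A → αA' and A' → β₁ | β₂
(α is the longest common prefix among the alternatives). Repeat until
no nonterminal has two alternatives with a common prefix.

Round 1: X has alternatives sharing prefix 'P y'. Introduce X': X → P y X'
  Add: X' → y P
  Add: X' → X

Round 2: P has alternatives sharing prefix '('. Introduce P': P → ( P'
  Add: P' → ε
  Add: P' → y

No remaining common prefixes — done.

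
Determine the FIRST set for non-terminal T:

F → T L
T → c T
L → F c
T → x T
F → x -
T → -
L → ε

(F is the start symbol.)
{ '-', 'c', 'x' }

From T → c T:
  - c is a terminal: add 'c' and stop
From T → x T:
  - x is a terminal: add 'x' and stop
From T → -:
  - '-' is a terminal: add '-' and stop

Collecting: FIRST(T) = { '-', 'c', 'x' }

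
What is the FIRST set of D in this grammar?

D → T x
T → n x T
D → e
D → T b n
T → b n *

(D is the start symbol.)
FIRST sets of the other non-terminals involved (by the same procedure, iterated to a fixed point):
  FIRST(T) = { 'b', 'n' }

From D → T x:
  - T is a non-terminal: add FIRST(T) \ {ε} = { 'b', 'n' }
    T is not nullable, so stop
From D → e:
  - e is a terminal: add 'e' and stop
From D → T b n:
  - T is a non-terminal: add FIRST(T) \ {ε} = { 'b', 'n' }
    T is not nullable, so stop

Collecting: FIRST(D) = { 'b', 'e', 'n' }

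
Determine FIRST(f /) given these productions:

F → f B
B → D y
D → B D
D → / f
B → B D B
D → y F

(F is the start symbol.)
To compute FIRST(f /), process the symbols left to right:
Symbol f is a terminal. Add 'f' and stop.
FIRST(f /) = { 'f' }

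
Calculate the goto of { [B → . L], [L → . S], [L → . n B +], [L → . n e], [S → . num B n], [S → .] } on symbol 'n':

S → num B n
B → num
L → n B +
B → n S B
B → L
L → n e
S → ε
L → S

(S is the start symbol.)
{ [B → . L], [B → . n S B], [B → . num], [L → . S], [L → . n B +], [L → . n e], [L → n . B +], [L → n . e], [S → . num B n], [S → .] }

GOTO(I, 'n') = CLOSURE({ [A → αX.β] : [A → α.Xβ] ∈ I, X = 'n' })

Items with dot before 'n', with the dot advanced:
  [L → . n B +] → [L → n . B +]
  [L → . n e] → [L → n . e]
Closure of the advanced items:
  [L → n . B +] has the dot before B: add [B → . num], [B → . n S B], [B → . L]
  [B → . L] has the dot before L: add [L → . n B +], [L → . n e], [L → . S]
  [L → . S] has the dot before S: add [S → . num B n], [S → .]

GOTO = { [B → . L], [B → . n S B], [B → . num], [L → . S], [L → . n B +], [L → . n e], [L → n . B +], [L → n . e], [S → . num B n], [S → .] }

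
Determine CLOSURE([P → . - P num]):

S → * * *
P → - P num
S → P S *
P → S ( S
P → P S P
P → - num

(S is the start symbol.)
Start with: [P → . - P num]
The dot precedes the terminal '-', so nothing is added.

CLOSURE = { [P → . - P num] }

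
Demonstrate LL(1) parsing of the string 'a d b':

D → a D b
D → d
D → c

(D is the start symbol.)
LL(1) parsing maintains a stack (initially the start symbol over $) and the input. At each step: if the stack top is a terminal, match it against the current input token; if it is a non-terminal N, replace it with the RHS of M[N, lookahead] (the unique production whose predict set contains the lookahead).

Stack is shown with the top on the left.

Stack    Input    Action
------------------------
D $      a d b $  output D → a D b
a D b $  a d b $  match 'a'
D b $    d b $    output D → d
d b $    d b $    match 'd'
b $      b $      match 'b'
$        $        accept

The string is accepted.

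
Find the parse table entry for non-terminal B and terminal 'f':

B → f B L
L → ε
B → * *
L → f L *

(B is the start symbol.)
B → f B L

To find M[B, 'f'], we find productions for B where 'f' is in the predict set (PREDICT(N → α) = (FIRST(α) \ {ε}) ∪ (FOLLOW(N) if α ⇒* ε)).

B → f B L: PREDICT = { 'f' }
  'f' is in predict set, so this production goes in M[B, 'f']
B → * *: PREDICT = { '*' }

M[B, 'f'] = B → f B L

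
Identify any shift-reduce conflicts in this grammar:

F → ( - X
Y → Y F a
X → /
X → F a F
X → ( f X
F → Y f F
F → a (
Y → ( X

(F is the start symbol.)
Augment with F' → F and build the canonical LR(0) collection (I0 = CLOSURE({[F' → . F]}), then GOTO on every symbol after a dot until no new states appear). It has 20 states:
  I0: { [F → . ( - X], [F → . Y f F], [F → . a (], [F' → . F], [Y → . ( X], [Y → . Y F a] }  — shift
  I1: { [F → ( . - X], [F → . ( - X], [F → . Y f F], [F → . a (], [X → . ( f X], [X → . /], [X → . F a F], [Y → ( . X], [Y → . ( X], [Y → . Y F a] }  — shift
  I2: { [F' → F .] }  — accept
  I3: { [F → . ( - X], [F → . Y f F], [F → . a (], [F → Y . f F], [Y → . ( X], [Y → . Y F a], [Y → Y . F a] }  — shift
  I4: { [F → a . (] }  — shift
  I5: { [F → a ( .] }  — reduce
  I6: { [Y → Y F . a] }  — shift
  I7: { [F → . ( - X], [F → . Y f F], [F → . a (], [F → Y f . F], [Y → . ( X], [Y → . Y F a] }  — shift
  I8: { [F → Y f F .] }  — reduce
  I9: { [Y → Y F a .] }  — reduce
  I10: { [F → ( . - X], [F → . ( - X], [F → . Y f F], [F → . a (], [X → ( . f X], [X → . ( f X], [X → . /], [X → . F a F], [Y → ( . X], [Y → . ( X], [Y → . Y F a] }  — shift
  I11: { [F → ( - . X], [F → . ( - X], [F → . Y f F], [F → . a (], [X → . ( f X], [X → . /], [X → . F a F], [Y → . ( X], [Y → . Y F a] }  — shift
  I12: { [X → / .] }  — reduce
  I13: { [X → F . a F] }  — shift
  I14: { [Y → ( X .] }  — reduce
  I15: { [F → . ( - X], [F → . Y f F], [F → . a (], [X → F a . F], [Y → . ( X], [Y → . Y F a] }  — shift
  I16: { [X → F a F .] }  — reduce
  I17: { [F → ( - X .] }  — reduce
  I18: { [F → . ( - X], [F → . Y f F], [F → . a (], [X → ( f . X], [X → . ( f X], [X → . /], [X → . F a F], [Y → . ( X], [Y → . Y F a] }  — shift
  I19: { [X → ( f X .] }  — reduce

No state contains both a complete item and a shift item.

Answer: No shift-reduce conflicts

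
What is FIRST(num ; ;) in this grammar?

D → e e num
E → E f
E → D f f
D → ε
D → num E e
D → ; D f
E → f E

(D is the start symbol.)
To compute FIRST(num ; ;), process the symbols left to right:
Symbol num is a terminal. Add 'num' and stop.
FIRST(num ; ;) = { 'num' }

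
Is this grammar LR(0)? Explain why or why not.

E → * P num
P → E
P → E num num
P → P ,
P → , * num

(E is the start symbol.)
No. Shift-reduce conflict between [P → E .] and [P → E . num num]

Augment with E' → E and build the canonical LR(0) collection (I0 = CLOSURE({[E' → . E]}), then GOTO on every symbol after a dot until no new states appear). It has 12 states:
  I0: { [E → . * P num], [E' → . E] }  — shift
  I1: { [E → * . P num], [E → . * P num], [P → . , * num], [P → . E num num], [P → . E], [P → . P ,] }  — shift
  I2: { [E' → E .] }  — accept
  I3: { [P → , . * num] }  — shift
  I4: { [P → E . num num], [P → E .] }  — shift, reduce
  I5: { [E → * P . num], [P → P . ,] }  — shift
  I6: { [P → P , .] }  — reduce
  I7: { [E → * P num .] }  — reduce
  I8: { [P → E num . num] }  — shift
  I9: { [P → E num num .] }  — reduce
  I10: { [P → , * . num] }  — shift
  I11: { [P → , * num .] }  — reduce

Conflict in state I4:
  Shift-reduce conflict between [P → E .] and [P → E . num num]
So the grammar is NOT LR(0).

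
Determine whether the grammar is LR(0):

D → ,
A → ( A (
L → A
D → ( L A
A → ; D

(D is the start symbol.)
Yes, the grammar is LR(0)

Augment with D' → D and build the canonical LR(0) collection (I0 = CLOSURE({[D' → . D]}), then GOTO on every symbol after a dot until no new states appear). It has 12 states:
  I0: { [D → . ( L A], [D → . ,], [D' → . D] }  — shift
  I1: { [A → . ( A (], [A → . ; D], [D → ( . L A], [L → . A] }  — shift
  I2: { [D → , .] }  — reduce
  I3: { [D' → D .] }  — accept
  I4: { [A → ( . A (], [A → . ( A (], [A → . ; D] }  — shift
  I5: { [A → ; . D], [D → . ( L A], [D → . ,] }  — shift
  I6: { [L → A .] }  — reduce
  I7: { [A → . ( A (], [A → . ; D], [D → ( L . A] }  — shift
  I8: { [D → ( L A .] }  — reduce
  I9: { [A → ; D .] }  — reduce
  I10: { [A → ( A . (] }  — shift
  I11: { [A → ( A ( .] }  — reduce

Every state is either a pure shift/goto state or contains exactly one complete item and nothing to shift — no conflicts. The grammar is LR(0).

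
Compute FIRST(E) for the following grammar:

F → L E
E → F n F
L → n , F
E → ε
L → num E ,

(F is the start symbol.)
{ 'n', 'num', ε }

To compute FIRST(E), examine every production with E on the left-hand side, reading each right-hand side left to right until a non-nullable symbol is reached.

FIRST sets of the other non-terminals involved (by the same procedure, iterated to a fixed point):
  FIRST(F) = { 'n', 'num' }

From E → F n F:
  - F is a non-terminal: add FIRST(F) \ {ε} = { 'n', 'num' }
    F is not nullable, so stop
From E → ε:
  - ε-production, so ε ∈ FIRST(E)

Collecting: FIRST(E) = { 'n', 'num', ε }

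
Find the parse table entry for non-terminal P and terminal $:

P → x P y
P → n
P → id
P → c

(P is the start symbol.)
Empty (error entry)

To find M[P, $], we find productions for P where $ is in the predict set (PREDICT(N → α) = (FIRST(α) \ {ε}) ∪ (FOLLOW(N) if α ⇒* ε)).

P → x P y: PREDICT = { 'x' }
P → n: PREDICT = { 'n' }
P → id: PREDICT = { 'id' }
P → c: PREDICT = { 'c' }

M[P, $] is empty (no production applies)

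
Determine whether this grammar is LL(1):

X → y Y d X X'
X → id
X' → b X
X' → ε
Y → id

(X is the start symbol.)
No. Predict set conflict for X': { 'b' }

A grammar is LL(1) if for each non-terminal N with multiple productions, the predict sets of those productions are pairwise disjoint, where PREDICT(N → α) = (FIRST(α) \ {ε}) ∪ (FOLLOW(N) if α ⇒* ε).

Relevant sets:
  FOLLOW(X') = { $, 'b' }

For X:
  PREDICT(X → y Y d X X') = { 'y' }
  PREDICT(X → id) = { 'id' }
For X':
  PREDICT(X' → b X) = { 'b' }
  PREDICT(X' → ε) = { $, 'b' }
Y has a single production, so nothing to check there.

Conflict found: Predict set conflict for X': { 'b' }
The grammar is NOT LL(1).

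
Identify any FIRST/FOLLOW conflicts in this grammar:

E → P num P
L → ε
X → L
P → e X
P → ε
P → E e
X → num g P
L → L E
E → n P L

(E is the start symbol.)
Yes. L → L E with FOLLOW(L) on { 'e', 'n', 'num' }; X → num g P with FOLLOW(X) on { 'num' }; P → e X with FOLLOW(P) on { 'e' }; P → E e with FOLLOW(P) on { 'e', 'n', 'num' }

A FIRST/FOLLOW conflict occurs when a non-terminal N has a nullable alternative N → β (β ⇒* ε) and another alternative N → α with FIRST(α) ∩ FOLLOW(N) ≠ ∅: on such a lookahead the parser cannot decide between expanding α and letting N vanish via β.

Nullable non-terminals: L, P, X.
FIRST sets used below: FIRST(L) = { 'e', 'n', 'num', ε }, FIRST(E) = { 'e', 'n', 'num' }

L: nullable alternative(s) L → ε; FOLLOW(L) = { $, 'e', 'n', 'num' }
  L → ε: FIRST \ {ε} = { } — this is the only nullable alternative, skip
  L → L E: FIRST \ {ε} = { 'e', 'n', 'num' } — overlaps FOLLOW(L) on { 'e', 'n', 'num' }: CONFLICT

P: nullable alternative(s) P → ε; FOLLOW(P) = { $, 'e', 'n', 'num' }
  P → e X: FIRST \ {ε} = { 'e' } — overlaps FOLLOW(P) on { 'e' }: CONFLICT
  P → ε: FIRST \ {ε} = { } — this is the only nullable alternative, skip
  P → E e: FIRST \ {ε} = { 'e', 'n', 'num' } — overlaps FOLLOW(P) on { 'e', 'n', 'num' }: CONFLICT

X: nullable alternative(s) X → L; FOLLOW(X) = { $, 'e', 'n', 'num' }
  X → L: FIRST \ {ε} = { 'e', 'n', 'num' } — this is the only nullable alternative, skip
  X → num g P: FIRST \ {ε} = { 'num' } — overlaps FOLLOW(X) on { 'num' }: CONFLICT

E has no nullable alternative, so no FIRST/FOLLOW check is needed there.

So the grammar has 4 FIRST/FOLLOW conflicts (marked CONFLICT above).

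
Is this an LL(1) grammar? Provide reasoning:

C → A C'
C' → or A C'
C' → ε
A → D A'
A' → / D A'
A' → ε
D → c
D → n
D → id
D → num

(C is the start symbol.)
A grammar is LL(1) if for each non-terminal N with multiple productions, the predict sets of those productions are pairwise disjoint, where PREDICT(N → α) = (FIRST(α) \ {ε}) ∪ (FOLLOW(N) if α ⇒* ε).

Relevant sets:
  FOLLOW(C') = { $ }
  FOLLOW(A') = { $, 'or' }

For C':
  PREDICT(C' → or A C') = { 'or' }
  PREDICT(C' → ε) = { $ }
For A':
  PREDICT(A' → '/' D A') = { '/' }
  PREDICT(A' → ε) = { $, 'or' }
For D:
  PREDICT(D → c) = { 'c' }
  PREDICT(D → n) = { 'n' }
  PREDICT(D → id) = { 'id' }
  PREDICT(D → num) = { 'num' }
C, A have a single production, so nothing to check there.

All predict sets are disjoint. The grammar IS LL(1).

Answer: Yes, the grammar is LL(1).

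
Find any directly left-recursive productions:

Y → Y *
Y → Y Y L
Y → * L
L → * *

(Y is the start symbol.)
Yes, Y is left-recursive

Direct left recursion occurs when N → N α for some non-terminal N (the right-hand side begins with the left-hand side itself).

Y → Y *: LEFT RECURSIVE (starts with Y)
Y → Y Y L: LEFT RECURSIVE (starts with Y)
Y → * L: starts with '*'
L → * *: starts with '*'

The grammar has direct left recursion on: Y.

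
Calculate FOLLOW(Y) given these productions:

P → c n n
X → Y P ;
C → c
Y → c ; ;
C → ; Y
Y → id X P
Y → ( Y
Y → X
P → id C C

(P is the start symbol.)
To compute FOLLOW(Y), find every occurrence of Y on a right-hand side N → α Y β: add FIRST(β) \ {ε}, and if β is empty or nullable also add FOLLOW(N). Iterate to a fixed point.

In X → Y P ;: Y is followed by P ';', add FIRST(P ';') \ {ε} = { 'c', 'id' }
In C → ; Y: Y is at the end, add FOLLOW(C)
In Y → ( Y: Y is at the end; this adds FOLLOW(Y) to itself — nothing new

The FOLLOW sets referred to above (computed the same way, to a fixed point):
  FOLLOW(C) = { $, ';', 'c', 'id' }

Taking the union: FOLLOW(Y) = { $, ';', 'c', 'id' }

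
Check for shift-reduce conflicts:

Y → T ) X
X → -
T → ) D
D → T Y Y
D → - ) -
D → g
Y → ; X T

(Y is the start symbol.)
Augment with Y' → Y and build the canonical LR(0) collection (I0 = CLOSURE({[Y' → . Y]}), then GOTO on every symbol after a dot until no new states appear). It has 18 states:
  I0: { [T → . ) D], [Y → . ; X T], [Y → . T ) X], [Y' → . Y] }  — shift
  I1: { [D → . - ) -], [D → . T Y Y], [D → . g], [T → ) . D], [T → . ) D] }  — shift
  I2: { [X → . -], [Y → ; . X T] }  — shift
  I3: { [Y → T . ) X] }  — shift
  I4: { [Y' → Y .] }  — accept
  I5: { [X → . -], [Y → T ) . X] }  — shift
  I6: { [X → - .] }  — reduce
  I7: { [Y → T ) X .] }  — reduce
  I8: { [T → . ) D], [Y → ; X . T] }  — shift
  I9: { [Y → ; X T .] }  — reduce
  I10: { [D → - . ) -] }  — shift
  I11: { [T → ) D .] }  — reduce
  I12: { [D → T . Y Y], [T → . ) D], [Y → . ; X T], [Y → . T ) X] }  — shift
  I13: { [D → g .] }  — reduce
  I14: { [D → T Y . Y], [T → . ) D], [Y → . ; X T], [Y → . T ) X] }  — shift
  I15: { [D → T Y Y .] }  — reduce
  I16: { [D → - ) . -] }  — shift
  I17: { [D → - ) - .] }  — reduce

No state contains both a complete item and a shift item.

Answer: No shift-reduce conflicts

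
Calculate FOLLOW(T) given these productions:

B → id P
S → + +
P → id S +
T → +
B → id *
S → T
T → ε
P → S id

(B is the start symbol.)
{ '+', 'id' }

In S → T: T is at the end, add FOLLOW(S)

The FOLLOW sets referred to above (computed the same way, to a fixed point):
  FOLLOW(S) = { '+', 'id' }

Taking the union: FOLLOW(T) = { '+', 'id' }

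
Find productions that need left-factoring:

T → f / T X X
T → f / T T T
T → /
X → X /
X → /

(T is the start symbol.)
Left-factoring is needed when two productions for the same non-terminal
share a common prefix on the right-hand side.

Productions for T:
  T → f / T X X
  T → f / T T T
  T → /
Productions for X:
  X → X /
  X → /

Found common prefix 'f / T' in productions for T

Answer: Yes, T has productions with common prefix 'f / T'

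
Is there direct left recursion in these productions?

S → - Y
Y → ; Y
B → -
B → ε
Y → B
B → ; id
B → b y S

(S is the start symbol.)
No direct left recursion

Direct left recursion occurs when N → N α for some non-terminal N (the right-hand side begins with the left-hand side itself).

S → - Y: starts with '-'
Y → ; Y: starts with ';'
B → -: starts with '-'
B → ε: starts with ε
Y → B: starts with B
B → ; id: starts with ';'
B → b y S: starts with b

No direct left recursion found.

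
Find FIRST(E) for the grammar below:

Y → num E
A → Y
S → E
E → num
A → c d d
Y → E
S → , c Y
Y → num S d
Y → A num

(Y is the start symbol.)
{ 'num' }

From E → num:
  - num is a terminal: add 'num' and stop

Collecting: FIRST(E) = { 'num' }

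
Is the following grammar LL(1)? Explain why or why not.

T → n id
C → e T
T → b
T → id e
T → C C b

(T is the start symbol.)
Yes, the grammar is LL(1).

A grammar is LL(1) if for each non-terminal N with multiple productions, the predict sets of those productions are pairwise disjoint, where PREDICT(N → α) = (FIRST(α) \ {ε}) ∪ (FOLLOW(N) if α ⇒* ε).

Relevant sets:
  FIRST(C) = { 'e' }

For T:
  PREDICT(T → n id) = { 'n' }
  PREDICT(T → b) = { 'b' }
  PREDICT(T → id e) = { 'id' }
  PREDICT(T → C C b) = { 'e' }
C has a single production, so nothing to check there.

All predict sets are disjoint. The grammar IS LL(1).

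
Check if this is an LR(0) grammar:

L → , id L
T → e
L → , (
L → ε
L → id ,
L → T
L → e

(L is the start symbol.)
No. Shift-reduce conflict between [L → .] and [L → . , (]

Augment with L' → L and build the canonical LR(0) collection (I0 = CLOSURE({[L' → . L]}), then GOTO on every symbol after a dot until no new states appear). It has 10 states:
  I0: { [L → . , (], [L → . , id L], [L → . T], [L → . e], [L → . id ,], [L → .], [L' → . L], [T → . e] }  — shift, reduce
  I1: { [L → , . (], [L → , . id L] }  — shift
  I2: { [L' → L .] }  — accept
  I3: { [L → T .] }  — reduce
  I4: { [L → e .], [T → e .] }  — 2 reduces
  I5: { [L → id . ,] }  — shift
  I6: { [L → id , .] }  — reduce
  I7: { [L → , ( .] }  — reduce
  I8: { [L → , id . L], [L → . , (], [L → . , id L], [L → . T], [L → . e], [L → . id ,], [L → .], [T → . e] }  — shift, reduce
  I9: { [L → , id L .] }  — reduce

Conflict in state I0:
  Shift-reduce conflict between [L → .] and [L → . , (]
So the grammar is NOT LR(0).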